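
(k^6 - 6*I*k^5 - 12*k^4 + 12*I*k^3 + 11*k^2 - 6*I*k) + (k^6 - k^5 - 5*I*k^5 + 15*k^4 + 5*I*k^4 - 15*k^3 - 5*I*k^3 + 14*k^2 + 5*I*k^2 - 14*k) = 2*k^6 - k^5 - 11*I*k^5 + 3*k^4 + 5*I*k^4 - 15*k^3 + 7*I*k^3 + 25*k^2 + 5*I*k^2 - 14*k - 6*I*k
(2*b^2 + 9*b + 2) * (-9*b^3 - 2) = -18*b^5 - 81*b^4 - 18*b^3 - 4*b^2 - 18*b - 4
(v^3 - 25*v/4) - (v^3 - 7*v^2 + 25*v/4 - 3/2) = 7*v^2 - 25*v/2 + 3/2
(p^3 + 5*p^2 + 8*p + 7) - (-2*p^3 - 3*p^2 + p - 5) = 3*p^3 + 8*p^2 + 7*p + 12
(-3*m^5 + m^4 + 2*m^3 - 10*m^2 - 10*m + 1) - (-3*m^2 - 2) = -3*m^5 + m^4 + 2*m^3 - 7*m^2 - 10*m + 3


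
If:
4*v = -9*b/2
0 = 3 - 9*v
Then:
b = -8/27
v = 1/3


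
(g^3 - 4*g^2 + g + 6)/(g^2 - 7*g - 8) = (g^2 - 5*g + 6)/(g - 8)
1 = 1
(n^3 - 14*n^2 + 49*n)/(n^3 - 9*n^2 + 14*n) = (n - 7)/(n - 2)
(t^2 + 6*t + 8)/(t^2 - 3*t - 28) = (t + 2)/(t - 7)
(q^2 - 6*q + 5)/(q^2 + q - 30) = (q - 1)/(q + 6)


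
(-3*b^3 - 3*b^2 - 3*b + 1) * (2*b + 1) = -6*b^4 - 9*b^3 - 9*b^2 - b + 1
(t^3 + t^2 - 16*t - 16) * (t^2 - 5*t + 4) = t^5 - 4*t^4 - 17*t^3 + 68*t^2 + 16*t - 64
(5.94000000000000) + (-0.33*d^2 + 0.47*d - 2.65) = -0.33*d^2 + 0.47*d + 3.29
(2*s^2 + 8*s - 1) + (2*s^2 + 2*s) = 4*s^2 + 10*s - 1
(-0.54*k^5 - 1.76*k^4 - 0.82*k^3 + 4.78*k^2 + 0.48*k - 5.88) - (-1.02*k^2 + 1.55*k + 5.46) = -0.54*k^5 - 1.76*k^4 - 0.82*k^3 + 5.8*k^2 - 1.07*k - 11.34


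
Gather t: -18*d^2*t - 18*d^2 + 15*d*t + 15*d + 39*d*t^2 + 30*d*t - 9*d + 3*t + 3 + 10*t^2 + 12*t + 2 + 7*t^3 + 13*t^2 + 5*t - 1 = -18*d^2 + 6*d + 7*t^3 + t^2*(39*d + 23) + t*(-18*d^2 + 45*d + 20) + 4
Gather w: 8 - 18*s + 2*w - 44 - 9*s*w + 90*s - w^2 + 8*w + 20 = 72*s - w^2 + w*(10 - 9*s) - 16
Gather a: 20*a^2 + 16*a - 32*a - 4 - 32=20*a^2 - 16*a - 36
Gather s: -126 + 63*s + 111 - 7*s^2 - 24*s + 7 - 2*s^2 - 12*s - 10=-9*s^2 + 27*s - 18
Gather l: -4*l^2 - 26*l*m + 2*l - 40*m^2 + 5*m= -4*l^2 + l*(2 - 26*m) - 40*m^2 + 5*m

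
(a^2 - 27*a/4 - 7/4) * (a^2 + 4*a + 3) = a^4 - 11*a^3/4 - 103*a^2/4 - 109*a/4 - 21/4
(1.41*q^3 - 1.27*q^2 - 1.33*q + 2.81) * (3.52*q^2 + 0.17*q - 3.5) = 4.9632*q^5 - 4.2307*q^4 - 9.8325*q^3 + 14.1101*q^2 + 5.1327*q - 9.835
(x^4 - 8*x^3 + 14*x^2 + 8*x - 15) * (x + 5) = x^5 - 3*x^4 - 26*x^3 + 78*x^2 + 25*x - 75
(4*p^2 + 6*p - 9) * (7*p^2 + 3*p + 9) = 28*p^4 + 54*p^3 - 9*p^2 + 27*p - 81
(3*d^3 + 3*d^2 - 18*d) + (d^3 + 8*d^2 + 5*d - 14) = 4*d^3 + 11*d^2 - 13*d - 14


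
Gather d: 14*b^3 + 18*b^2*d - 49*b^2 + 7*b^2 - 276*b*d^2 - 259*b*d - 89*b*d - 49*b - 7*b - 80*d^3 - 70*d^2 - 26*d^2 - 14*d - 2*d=14*b^3 - 42*b^2 - 56*b - 80*d^3 + d^2*(-276*b - 96) + d*(18*b^2 - 348*b - 16)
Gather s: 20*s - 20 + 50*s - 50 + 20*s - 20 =90*s - 90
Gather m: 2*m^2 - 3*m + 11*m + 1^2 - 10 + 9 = 2*m^2 + 8*m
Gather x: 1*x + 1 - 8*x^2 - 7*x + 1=-8*x^2 - 6*x + 2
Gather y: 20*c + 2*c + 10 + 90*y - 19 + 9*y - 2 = 22*c + 99*y - 11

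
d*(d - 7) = d^2 - 7*d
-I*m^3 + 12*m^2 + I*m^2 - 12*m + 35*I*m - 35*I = (m + 5*I)*(m + 7*I)*(-I*m + I)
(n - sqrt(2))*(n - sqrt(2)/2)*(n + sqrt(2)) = n^3 - sqrt(2)*n^2/2 - 2*n + sqrt(2)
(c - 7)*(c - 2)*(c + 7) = c^3 - 2*c^2 - 49*c + 98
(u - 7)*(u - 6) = u^2 - 13*u + 42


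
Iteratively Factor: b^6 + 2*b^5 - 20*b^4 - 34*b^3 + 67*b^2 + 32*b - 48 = (b + 1)*(b^5 + b^4 - 21*b^3 - 13*b^2 + 80*b - 48) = (b - 1)*(b + 1)*(b^4 + 2*b^3 - 19*b^2 - 32*b + 48) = (b - 1)*(b + 1)*(b + 4)*(b^3 - 2*b^2 - 11*b + 12) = (b - 1)^2*(b + 1)*(b + 4)*(b^2 - b - 12) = (b - 1)^2*(b + 1)*(b + 3)*(b + 4)*(b - 4)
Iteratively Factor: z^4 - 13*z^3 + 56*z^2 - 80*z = (z - 4)*(z^3 - 9*z^2 + 20*z) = z*(z - 4)*(z^2 - 9*z + 20) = z*(z - 5)*(z - 4)*(z - 4)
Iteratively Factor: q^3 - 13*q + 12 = (q - 1)*(q^2 + q - 12) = (q - 3)*(q - 1)*(q + 4)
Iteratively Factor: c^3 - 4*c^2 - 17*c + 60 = (c + 4)*(c^2 - 8*c + 15) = (c - 3)*(c + 4)*(c - 5)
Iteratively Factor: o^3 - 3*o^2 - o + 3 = (o + 1)*(o^2 - 4*o + 3) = (o - 1)*(o + 1)*(o - 3)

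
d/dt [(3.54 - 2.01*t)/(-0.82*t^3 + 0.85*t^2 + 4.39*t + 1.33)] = (-3.2964*t^3 + 10.4169*t^2 - 6.018*t - 18.2139)/(0.6724*t^6 - 1.394*t^5 - 6.4771*t^4 + 5.2818*t^3 + 21.5331*t^2 + 11.6774*t + 1.7689)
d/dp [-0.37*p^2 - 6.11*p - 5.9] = -0.74*p - 6.11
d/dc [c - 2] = 1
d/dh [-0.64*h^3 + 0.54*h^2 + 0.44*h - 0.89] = -1.92*h^2 + 1.08*h + 0.44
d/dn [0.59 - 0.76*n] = -0.760000000000000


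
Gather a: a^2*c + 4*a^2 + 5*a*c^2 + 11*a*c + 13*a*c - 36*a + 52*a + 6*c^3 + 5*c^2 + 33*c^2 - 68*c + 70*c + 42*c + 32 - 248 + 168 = a^2*(c + 4) + a*(5*c^2 + 24*c + 16) + 6*c^3 + 38*c^2 + 44*c - 48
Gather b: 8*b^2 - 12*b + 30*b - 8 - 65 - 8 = 8*b^2 + 18*b - 81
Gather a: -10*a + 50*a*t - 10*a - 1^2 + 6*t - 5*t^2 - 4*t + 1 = a*(50*t - 20) - 5*t^2 + 2*t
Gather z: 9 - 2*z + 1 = 10 - 2*z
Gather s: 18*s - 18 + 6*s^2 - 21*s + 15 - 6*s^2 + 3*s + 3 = 0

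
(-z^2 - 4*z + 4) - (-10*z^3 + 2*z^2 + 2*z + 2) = 10*z^3 - 3*z^2 - 6*z + 2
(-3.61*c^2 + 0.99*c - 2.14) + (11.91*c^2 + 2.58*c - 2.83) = 8.3*c^2 + 3.57*c - 4.97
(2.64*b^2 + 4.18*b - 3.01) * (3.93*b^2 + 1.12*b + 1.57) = 10.3752*b^4 + 19.3842*b^3 - 3.0029*b^2 + 3.1914*b - 4.7257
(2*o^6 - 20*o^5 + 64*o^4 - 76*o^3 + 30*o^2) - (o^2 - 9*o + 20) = 2*o^6 - 20*o^5 + 64*o^4 - 76*o^3 + 29*o^2 + 9*o - 20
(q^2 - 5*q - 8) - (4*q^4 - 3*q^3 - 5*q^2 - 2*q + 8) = -4*q^4 + 3*q^3 + 6*q^2 - 3*q - 16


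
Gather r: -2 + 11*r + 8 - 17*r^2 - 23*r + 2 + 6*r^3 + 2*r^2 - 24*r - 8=6*r^3 - 15*r^2 - 36*r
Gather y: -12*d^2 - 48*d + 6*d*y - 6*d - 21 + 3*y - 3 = -12*d^2 - 54*d + y*(6*d + 3) - 24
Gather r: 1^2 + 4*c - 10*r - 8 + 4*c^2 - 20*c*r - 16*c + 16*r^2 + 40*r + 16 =4*c^2 - 12*c + 16*r^2 + r*(30 - 20*c) + 9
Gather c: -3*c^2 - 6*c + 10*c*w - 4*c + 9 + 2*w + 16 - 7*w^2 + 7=-3*c^2 + c*(10*w - 10) - 7*w^2 + 2*w + 32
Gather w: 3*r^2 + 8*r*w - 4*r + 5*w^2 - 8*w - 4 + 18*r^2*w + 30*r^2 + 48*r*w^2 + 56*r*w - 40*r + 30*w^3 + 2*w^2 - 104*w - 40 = 33*r^2 - 44*r + 30*w^3 + w^2*(48*r + 7) + w*(18*r^2 + 64*r - 112) - 44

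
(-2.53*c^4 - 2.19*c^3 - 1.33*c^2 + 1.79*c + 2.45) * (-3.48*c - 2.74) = 8.8044*c^5 + 14.5534*c^4 + 10.629*c^3 - 2.585*c^2 - 13.4306*c - 6.713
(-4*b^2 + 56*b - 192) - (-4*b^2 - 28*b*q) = 28*b*q + 56*b - 192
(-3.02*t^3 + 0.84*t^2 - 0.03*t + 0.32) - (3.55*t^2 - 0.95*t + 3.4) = -3.02*t^3 - 2.71*t^2 + 0.92*t - 3.08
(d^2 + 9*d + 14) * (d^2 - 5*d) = d^4 + 4*d^3 - 31*d^2 - 70*d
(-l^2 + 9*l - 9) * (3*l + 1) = -3*l^3 + 26*l^2 - 18*l - 9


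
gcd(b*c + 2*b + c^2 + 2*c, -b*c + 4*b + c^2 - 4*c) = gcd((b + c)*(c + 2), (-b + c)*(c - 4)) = 1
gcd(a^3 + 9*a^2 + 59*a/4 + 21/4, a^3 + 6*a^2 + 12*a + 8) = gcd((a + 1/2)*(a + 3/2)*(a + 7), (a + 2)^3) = 1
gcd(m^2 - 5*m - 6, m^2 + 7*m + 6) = m + 1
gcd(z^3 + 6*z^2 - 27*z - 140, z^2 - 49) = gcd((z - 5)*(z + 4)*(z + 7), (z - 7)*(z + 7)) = z + 7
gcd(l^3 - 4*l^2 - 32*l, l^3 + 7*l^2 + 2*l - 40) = l + 4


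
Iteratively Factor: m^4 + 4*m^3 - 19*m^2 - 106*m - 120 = (m + 2)*(m^3 + 2*m^2 - 23*m - 60) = (m + 2)*(m + 4)*(m^2 - 2*m - 15) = (m + 2)*(m + 3)*(m + 4)*(m - 5)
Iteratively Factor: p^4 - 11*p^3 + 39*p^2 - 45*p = (p - 3)*(p^3 - 8*p^2 + 15*p) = (p - 3)^2*(p^2 - 5*p) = p*(p - 3)^2*(p - 5)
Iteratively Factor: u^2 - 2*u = (u - 2)*(u)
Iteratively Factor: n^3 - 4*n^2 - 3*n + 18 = (n + 2)*(n^2 - 6*n + 9) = (n - 3)*(n + 2)*(n - 3)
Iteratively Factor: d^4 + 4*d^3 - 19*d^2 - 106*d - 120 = (d - 5)*(d^3 + 9*d^2 + 26*d + 24) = (d - 5)*(d + 4)*(d^2 + 5*d + 6) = (d - 5)*(d + 3)*(d + 4)*(d + 2)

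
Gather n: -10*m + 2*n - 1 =-10*m + 2*n - 1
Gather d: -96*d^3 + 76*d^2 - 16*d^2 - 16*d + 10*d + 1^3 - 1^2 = -96*d^3 + 60*d^2 - 6*d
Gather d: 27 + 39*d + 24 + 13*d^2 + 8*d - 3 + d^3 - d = d^3 + 13*d^2 + 46*d + 48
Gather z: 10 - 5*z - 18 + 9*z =4*z - 8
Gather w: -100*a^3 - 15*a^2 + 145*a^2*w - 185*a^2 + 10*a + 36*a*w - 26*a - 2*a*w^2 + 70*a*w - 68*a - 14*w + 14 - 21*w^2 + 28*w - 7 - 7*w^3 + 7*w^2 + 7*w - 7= -100*a^3 - 200*a^2 - 84*a - 7*w^3 + w^2*(-2*a - 14) + w*(145*a^2 + 106*a + 21)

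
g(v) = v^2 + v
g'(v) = 2*v + 1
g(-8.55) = 64.55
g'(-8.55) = -16.10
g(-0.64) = -0.23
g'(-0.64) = -0.28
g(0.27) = 0.34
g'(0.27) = 1.54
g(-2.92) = 5.61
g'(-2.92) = -4.84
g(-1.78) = 1.39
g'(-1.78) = -2.56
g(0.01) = 0.01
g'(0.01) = 1.02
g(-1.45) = 0.65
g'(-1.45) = -1.90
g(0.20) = 0.24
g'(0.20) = 1.40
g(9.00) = 90.00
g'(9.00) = 19.00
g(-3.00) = 6.00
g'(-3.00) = -5.00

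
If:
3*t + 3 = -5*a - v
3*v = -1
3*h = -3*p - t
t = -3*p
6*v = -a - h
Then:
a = 2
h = 0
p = 38/27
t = -38/9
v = -1/3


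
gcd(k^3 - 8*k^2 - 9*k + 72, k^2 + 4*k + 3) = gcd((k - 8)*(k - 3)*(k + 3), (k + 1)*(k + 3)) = k + 3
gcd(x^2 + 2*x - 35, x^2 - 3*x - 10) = x - 5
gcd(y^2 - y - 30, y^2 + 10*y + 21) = 1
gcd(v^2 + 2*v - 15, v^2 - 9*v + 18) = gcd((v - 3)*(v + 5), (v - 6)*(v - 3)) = v - 3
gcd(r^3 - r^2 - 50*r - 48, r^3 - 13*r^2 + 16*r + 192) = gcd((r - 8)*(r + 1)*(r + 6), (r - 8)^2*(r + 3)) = r - 8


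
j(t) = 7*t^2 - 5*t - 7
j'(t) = 14*t - 5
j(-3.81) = 113.66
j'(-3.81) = -58.34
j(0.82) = -6.39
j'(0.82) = 6.48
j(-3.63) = 103.39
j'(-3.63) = -55.82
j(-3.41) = 91.45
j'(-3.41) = -52.74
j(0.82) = -6.39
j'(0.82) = 6.48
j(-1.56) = 17.84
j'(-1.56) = -26.84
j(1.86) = 7.92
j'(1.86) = 21.04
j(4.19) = 94.94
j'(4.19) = 53.66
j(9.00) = 515.00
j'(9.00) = 121.00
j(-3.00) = 71.00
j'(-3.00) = -47.00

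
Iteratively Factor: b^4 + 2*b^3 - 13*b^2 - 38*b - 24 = (b - 4)*(b^3 + 6*b^2 + 11*b + 6) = (b - 4)*(b + 1)*(b^2 + 5*b + 6) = (b - 4)*(b + 1)*(b + 3)*(b + 2)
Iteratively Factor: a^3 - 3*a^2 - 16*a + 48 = (a - 4)*(a^2 + a - 12) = (a - 4)*(a - 3)*(a + 4)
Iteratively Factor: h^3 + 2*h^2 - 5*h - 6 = (h + 1)*(h^2 + h - 6) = (h + 1)*(h + 3)*(h - 2)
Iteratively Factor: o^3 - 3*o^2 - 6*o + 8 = (o - 4)*(o^2 + o - 2) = (o - 4)*(o - 1)*(o + 2)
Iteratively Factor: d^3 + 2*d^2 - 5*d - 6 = (d + 1)*(d^2 + d - 6) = (d - 2)*(d + 1)*(d + 3)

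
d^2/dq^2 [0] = 0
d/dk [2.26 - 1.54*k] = -1.54000000000000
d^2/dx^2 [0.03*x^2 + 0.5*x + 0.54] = 0.0600000000000000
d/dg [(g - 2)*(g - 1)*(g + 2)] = 3*g^2 - 2*g - 4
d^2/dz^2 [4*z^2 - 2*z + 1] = 8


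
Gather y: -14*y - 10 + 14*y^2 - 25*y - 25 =14*y^2 - 39*y - 35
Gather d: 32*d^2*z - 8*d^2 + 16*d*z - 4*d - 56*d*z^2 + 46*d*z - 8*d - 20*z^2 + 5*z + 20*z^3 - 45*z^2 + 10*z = d^2*(32*z - 8) + d*(-56*z^2 + 62*z - 12) + 20*z^3 - 65*z^2 + 15*z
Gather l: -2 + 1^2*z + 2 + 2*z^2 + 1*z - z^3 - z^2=-z^3 + z^2 + 2*z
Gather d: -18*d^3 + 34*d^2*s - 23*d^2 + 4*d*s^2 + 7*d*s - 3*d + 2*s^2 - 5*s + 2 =-18*d^3 + d^2*(34*s - 23) + d*(4*s^2 + 7*s - 3) + 2*s^2 - 5*s + 2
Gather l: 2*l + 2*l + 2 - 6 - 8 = 4*l - 12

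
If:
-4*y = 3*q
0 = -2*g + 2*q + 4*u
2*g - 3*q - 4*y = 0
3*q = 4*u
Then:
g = 0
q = 0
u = 0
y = 0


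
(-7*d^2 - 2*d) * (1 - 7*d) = 49*d^3 + 7*d^2 - 2*d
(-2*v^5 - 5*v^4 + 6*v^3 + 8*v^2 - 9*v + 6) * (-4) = 8*v^5 + 20*v^4 - 24*v^3 - 32*v^2 + 36*v - 24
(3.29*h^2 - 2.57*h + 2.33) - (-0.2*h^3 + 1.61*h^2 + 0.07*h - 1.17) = 0.2*h^3 + 1.68*h^2 - 2.64*h + 3.5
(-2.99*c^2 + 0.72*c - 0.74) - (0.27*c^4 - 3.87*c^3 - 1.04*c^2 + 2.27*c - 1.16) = -0.27*c^4 + 3.87*c^3 - 1.95*c^2 - 1.55*c + 0.42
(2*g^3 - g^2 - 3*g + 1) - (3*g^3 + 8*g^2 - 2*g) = -g^3 - 9*g^2 - g + 1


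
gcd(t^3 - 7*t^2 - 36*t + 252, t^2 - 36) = t^2 - 36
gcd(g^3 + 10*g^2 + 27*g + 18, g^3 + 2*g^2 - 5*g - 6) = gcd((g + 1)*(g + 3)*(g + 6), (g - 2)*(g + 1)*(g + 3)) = g^2 + 4*g + 3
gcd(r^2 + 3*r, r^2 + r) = r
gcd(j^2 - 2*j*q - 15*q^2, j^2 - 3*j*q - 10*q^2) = -j + 5*q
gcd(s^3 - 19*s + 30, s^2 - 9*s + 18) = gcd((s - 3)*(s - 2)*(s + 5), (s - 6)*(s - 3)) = s - 3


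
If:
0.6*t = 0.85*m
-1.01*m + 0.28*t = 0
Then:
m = 0.00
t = 0.00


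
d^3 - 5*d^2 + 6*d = d*(d - 3)*(d - 2)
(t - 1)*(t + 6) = t^2 + 5*t - 6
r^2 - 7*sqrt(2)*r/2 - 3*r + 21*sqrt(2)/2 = (r - 3)*(r - 7*sqrt(2)/2)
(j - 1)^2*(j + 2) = j^3 - 3*j + 2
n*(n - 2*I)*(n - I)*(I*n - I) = I*n^4 + 3*n^3 - I*n^3 - 3*n^2 - 2*I*n^2 + 2*I*n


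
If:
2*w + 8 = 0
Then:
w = -4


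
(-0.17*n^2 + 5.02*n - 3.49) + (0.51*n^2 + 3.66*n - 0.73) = 0.34*n^2 + 8.68*n - 4.22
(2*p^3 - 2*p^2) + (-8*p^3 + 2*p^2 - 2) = -6*p^3 - 2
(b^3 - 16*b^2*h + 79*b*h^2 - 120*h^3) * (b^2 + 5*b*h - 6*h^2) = b^5 - 11*b^4*h - 7*b^3*h^2 + 371*b^2*h^3 - 1074*b*h^4 + 720*h^5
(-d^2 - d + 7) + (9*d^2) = 8*d^2 - d + 7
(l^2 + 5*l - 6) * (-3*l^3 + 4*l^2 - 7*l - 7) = -3*l^5 - 11*l^4 + 31*l^3 - 66*l^2 + 7*l + 42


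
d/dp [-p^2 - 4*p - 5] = -2*p - 4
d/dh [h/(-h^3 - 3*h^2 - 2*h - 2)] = (-h^3 - 3*h^2 + h*(3*h^2 + 6*h + 2) - 2*h - 2)/(h^3 + 3*h^2 + 2*h + 2)^2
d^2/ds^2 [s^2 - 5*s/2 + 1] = 2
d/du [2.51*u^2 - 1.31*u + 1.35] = 5.02*u - 1.31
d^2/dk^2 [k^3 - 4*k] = 6*k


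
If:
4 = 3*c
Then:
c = 4/3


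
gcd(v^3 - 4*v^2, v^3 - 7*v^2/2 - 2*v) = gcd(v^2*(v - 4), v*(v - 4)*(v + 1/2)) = v^2 - 4*v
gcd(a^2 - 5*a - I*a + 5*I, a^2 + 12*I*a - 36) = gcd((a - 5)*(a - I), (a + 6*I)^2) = 1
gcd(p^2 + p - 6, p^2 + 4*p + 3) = p + 3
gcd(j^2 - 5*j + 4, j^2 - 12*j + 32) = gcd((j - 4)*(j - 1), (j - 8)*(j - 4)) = j - 4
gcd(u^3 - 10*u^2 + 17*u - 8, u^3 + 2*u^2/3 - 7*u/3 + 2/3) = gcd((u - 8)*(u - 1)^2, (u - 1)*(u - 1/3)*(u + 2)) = u - 1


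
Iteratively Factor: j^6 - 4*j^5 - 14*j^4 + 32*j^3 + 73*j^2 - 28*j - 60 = (j - 5)*(j^5 + j^4 - 9*j^3 - 13*j^2 + 8*j + 12) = (j - 5)*(j - 3)*(j^4 + 4*j^3 + 3*j^2 - 4*j - 4) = (j - 5)*(j - 3)*(j + 2)*(j^3 + 2*j^2 - j - 2) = (j - 5)*(j - 3)*(j + 1)*(j + 2)*(j^2 + j - 2) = (j - 5)*(j - 3)*(j + 1)*(j + 2)^2*(j - 1)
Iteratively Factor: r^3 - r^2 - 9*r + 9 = (r - 1)*(r^2 - 9) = (r - 1)*(r + 3)*(r - 3)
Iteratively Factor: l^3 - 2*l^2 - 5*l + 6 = (l - 1)*(l^2 - l - 6) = (l - 3)*(l - 1)*(l + 2)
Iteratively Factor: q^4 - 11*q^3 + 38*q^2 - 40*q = (q - 4)*(q^3 - 7*q^2 + 10*q) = q*(q - 4)*(q^2 - 7*q + 10) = q*(q - 5)*(q - 4)*(q - 2)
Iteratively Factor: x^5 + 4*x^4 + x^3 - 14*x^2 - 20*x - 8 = (x + 2)*(x^4 + 2*x^3 - 3*x^2 - 8*x - 4) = (x - 2)*(x + 2)*(x^3 + 4*x^2 + 5*x + 2) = (x - 2)*(x + 2)^2*(x^2 + 2*x + 1) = (x - 2)*(x + 1)*(x + 2)^2*(x + 1)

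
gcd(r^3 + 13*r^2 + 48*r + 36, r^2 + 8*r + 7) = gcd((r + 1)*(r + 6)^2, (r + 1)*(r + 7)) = r + 1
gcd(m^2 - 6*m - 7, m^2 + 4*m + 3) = m + 1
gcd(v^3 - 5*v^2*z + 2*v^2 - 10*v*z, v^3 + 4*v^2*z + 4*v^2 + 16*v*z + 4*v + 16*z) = v + 2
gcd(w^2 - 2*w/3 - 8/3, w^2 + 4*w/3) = w + 4/3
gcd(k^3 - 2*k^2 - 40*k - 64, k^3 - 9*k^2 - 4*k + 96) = k - 8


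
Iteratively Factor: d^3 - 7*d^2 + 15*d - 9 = (d - 1)*(d^2 - 6*d + 9) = (d - 3)*(d - 1)*(d - 3)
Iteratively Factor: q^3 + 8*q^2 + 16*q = (q + 4)*(q^2 + 4*q) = q*(q + 4)*(q + 4)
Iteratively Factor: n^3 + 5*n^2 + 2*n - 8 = (n + 4)*(n^2 + n - 2) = (n - 1)*(n + 4)*(n + 2)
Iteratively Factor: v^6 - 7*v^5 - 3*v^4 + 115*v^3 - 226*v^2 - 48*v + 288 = (v + 1)*(v^5 - 8*v^4 + 5*v^3 + 110*v^2 - 336*v + 288) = (v + 1)*(v + 4)*(v^4 - 12*v^3 + 53*v^2 - 102*v + 72) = (v - 2)*(v + 1)*(v + 4)*(v^3 - 10*v^2 + 33*v - 36) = (v - 3)*(v - 2)*(v + 1)*(v + 4)*(v^2 - 7*v + 12) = (v - 4)*(v - 3)*(v - 2)*(v + 1)*(v + 4)*(v - 3)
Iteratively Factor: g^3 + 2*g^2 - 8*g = (g)*(g^2 + 2*g - 8) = g*(g - 2)*(g + 4)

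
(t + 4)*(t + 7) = t^2 + 11*t + 28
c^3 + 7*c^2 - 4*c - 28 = (c - 2)*(c + 2)*(c + 7)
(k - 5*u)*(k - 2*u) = k^2 - 7*k*u + 10*u^2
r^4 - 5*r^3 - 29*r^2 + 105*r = r*(r - 7)*(r - 3)*(r + 5)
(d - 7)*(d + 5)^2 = d^3 + 3*d^2 - 45*d - 175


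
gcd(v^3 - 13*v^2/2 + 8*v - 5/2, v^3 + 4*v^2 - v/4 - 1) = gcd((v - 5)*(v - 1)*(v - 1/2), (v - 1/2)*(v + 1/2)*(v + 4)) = v - 1/2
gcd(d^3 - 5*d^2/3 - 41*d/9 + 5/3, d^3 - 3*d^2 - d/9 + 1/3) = d^2 - 10*d/3 + 1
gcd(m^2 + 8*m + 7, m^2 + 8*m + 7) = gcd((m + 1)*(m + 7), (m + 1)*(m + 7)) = m^2 + 8*m + 7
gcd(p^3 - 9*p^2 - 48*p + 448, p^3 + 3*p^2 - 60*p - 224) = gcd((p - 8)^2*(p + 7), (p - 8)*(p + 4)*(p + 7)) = p^2 - p - 56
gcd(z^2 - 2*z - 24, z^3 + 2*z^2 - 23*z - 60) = z + 4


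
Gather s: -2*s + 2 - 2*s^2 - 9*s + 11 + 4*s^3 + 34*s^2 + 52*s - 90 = 4*s^3 + 32*s^2 + 41*s - 77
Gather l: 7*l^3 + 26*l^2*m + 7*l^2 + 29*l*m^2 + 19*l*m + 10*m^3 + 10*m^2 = 7*l^3 + l^2*(26*m + 7) + l*(29*m^2 + 19*m) + 10*m^3 + 10*m^2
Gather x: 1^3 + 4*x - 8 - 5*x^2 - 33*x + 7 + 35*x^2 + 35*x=30*x^2 + 6*x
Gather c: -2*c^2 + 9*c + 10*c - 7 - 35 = -2*c^2 + 19*c - 42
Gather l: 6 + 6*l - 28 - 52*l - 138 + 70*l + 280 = 24*l + 120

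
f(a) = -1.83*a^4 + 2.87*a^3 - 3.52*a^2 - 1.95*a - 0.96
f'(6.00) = -1315.35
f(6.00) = -1891.14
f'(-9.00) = 6095.10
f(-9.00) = -14367.39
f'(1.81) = -29.89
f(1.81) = -18.64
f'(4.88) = -681.95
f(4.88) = -798.61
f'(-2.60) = 203.21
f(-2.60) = -153.75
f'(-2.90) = 269.40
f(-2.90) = -224.34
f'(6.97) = -2111.35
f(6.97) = -3532.74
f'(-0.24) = 0.34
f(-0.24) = -0.74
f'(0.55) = -4.44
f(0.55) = -2.79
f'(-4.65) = 952.94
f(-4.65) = -1212.15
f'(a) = -7.32*a^3 + 8.61*a^2 - 7.04*a - 1.95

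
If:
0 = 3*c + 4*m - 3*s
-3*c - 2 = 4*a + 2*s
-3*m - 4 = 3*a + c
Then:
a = -37*s/56 - 29/28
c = 3*s/14 + 5/7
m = 33*s/56 - 15/28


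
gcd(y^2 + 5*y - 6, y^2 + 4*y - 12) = y + 6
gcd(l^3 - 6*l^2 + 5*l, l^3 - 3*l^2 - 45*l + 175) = l - 5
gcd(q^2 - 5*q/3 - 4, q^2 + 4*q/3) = q + 4/3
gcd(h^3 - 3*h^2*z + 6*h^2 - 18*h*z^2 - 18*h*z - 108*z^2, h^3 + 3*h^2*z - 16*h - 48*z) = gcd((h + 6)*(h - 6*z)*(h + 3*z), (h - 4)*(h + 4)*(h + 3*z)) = h + 3*z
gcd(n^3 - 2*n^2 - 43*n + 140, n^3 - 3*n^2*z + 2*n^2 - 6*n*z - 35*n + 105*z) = n^2 + 2*n - 35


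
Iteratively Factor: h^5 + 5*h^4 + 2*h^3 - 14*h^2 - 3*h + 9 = (h + 1)*(h^4 + 4*h^3 - 2*h^2 - 12*h + 9) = (h + 1)*(h + 3)*(h^3 + h^2 - 5*h + 3) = (h - 1)*(h + 1)*(h + 3)*(h^2 + 2*h - 3) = (h - 1)^2*(h + 1)*(h + 3)*(h + 3)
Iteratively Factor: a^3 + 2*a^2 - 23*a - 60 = (a + 4)*(a^2 - 2*a - 15) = (a + 3)*(a + 4)*(a - 5)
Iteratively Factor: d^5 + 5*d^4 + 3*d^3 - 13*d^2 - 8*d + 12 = (d - 1)*(d^4 + 6*d^3 + 9*d^2 - 4*d - 12) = (d - 1)*(d + 2)*(d^3 + 4*d^2 + d - 6) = (d - 1)*(d + 2)*(d + 3)*(d^2 + d - 2) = (d - 1)*(d + 2)^2*(d + 3)*(d - 1)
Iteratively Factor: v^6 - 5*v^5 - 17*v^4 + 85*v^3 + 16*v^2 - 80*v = (v + 1)*(v^5 - 6*v^4 - 11*v^3 + 96*v^2 - 80*v) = (v - 4)*(v + 1)*(v^4 - 2*v^3 - 19*v^2 + 20*v) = (v - 5)*(v - 4)*(v + 1)*(v^3 + 3*v^2 - 4*v) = (v - 5)*(v - 4)*(v + 1)*(v + 4)*(v^2 - v) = v*(v - 5)*(v - 4)*(v + 1)*(v + 4)*(v - 1)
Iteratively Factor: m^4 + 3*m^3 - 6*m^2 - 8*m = (m + 1)*(m^3 + 2*m^2 - 8*m) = (m - 2)*(m + 1)*(m^2 + 4*m) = (m - 2)*(m + 1)*(m + 4)*(m)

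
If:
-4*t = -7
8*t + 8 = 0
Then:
No Solution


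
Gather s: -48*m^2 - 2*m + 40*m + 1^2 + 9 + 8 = -48*m^2 + 38*m + 18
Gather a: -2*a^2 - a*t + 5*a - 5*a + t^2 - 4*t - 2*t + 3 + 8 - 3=-2*a^2 - a*t + t^2 - 6*t + 8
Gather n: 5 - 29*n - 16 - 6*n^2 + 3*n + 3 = -6*n^2 - 26*n - 8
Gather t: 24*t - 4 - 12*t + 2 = 12*t - 2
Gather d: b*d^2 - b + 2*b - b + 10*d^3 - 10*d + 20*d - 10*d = b*d^2 + 10*d^3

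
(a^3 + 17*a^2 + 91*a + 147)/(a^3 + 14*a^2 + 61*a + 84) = (a + 7)/(a + 4)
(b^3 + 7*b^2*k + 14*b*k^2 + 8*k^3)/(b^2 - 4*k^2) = (b^2 + 5*b*k + 4*k^2)/(b - 2*k)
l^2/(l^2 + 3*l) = l/(l + 3)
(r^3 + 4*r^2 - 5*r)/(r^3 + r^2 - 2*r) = (r + 5)/(r + 2)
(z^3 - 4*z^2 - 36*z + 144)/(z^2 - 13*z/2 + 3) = 2*(z^2 + 2*z - 24)/(2*z - 1)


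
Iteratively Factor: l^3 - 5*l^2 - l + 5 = (l - 5)*(l^2 - 1) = (l - 5)*(l + 1)*(l - 1)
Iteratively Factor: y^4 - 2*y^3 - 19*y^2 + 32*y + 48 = (y - 4)*(y^3 + 2*y^2 - 11*y - 12) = (y - 4)*(y + 4)*(y^2 - 2*y - 3) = (y - 4)*(y - 3)*(y + 4)*(y + 1)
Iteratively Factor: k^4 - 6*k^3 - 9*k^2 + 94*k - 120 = (k + 4)*(k^3 - 10*k^2 + 31*k - 30) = (k - 2)*(k + 4)*(k^2 - 8*k + 15) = (k - 3)*(k - 2)*(k + 4)*(k - 5)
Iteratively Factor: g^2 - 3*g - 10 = (g + 2)*(g - 5)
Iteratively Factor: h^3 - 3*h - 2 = (h + 1)*(h^2 - h - 2) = (h - 2)*(h + 1)*(h + 1)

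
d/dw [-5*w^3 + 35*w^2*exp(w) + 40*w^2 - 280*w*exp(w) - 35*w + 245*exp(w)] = 35*w^2*exp(w) - 15*w^2 - 210*w*exp(w) + 80*w - 35*exp(w) - 35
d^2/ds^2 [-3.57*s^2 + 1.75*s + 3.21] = -7.14000000000000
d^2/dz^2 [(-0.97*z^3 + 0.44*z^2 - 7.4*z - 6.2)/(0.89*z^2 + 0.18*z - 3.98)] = (-8.88178419700125e-16*z^5 + 2.22044604925031e-16*z^4 - 18.79878*z^3 - 15.945264*z^2 - 255.424248*z - 40.988208)/(0.704969*z^6 + 0.427734*z^5 - 9.371166*z^4 - 3.819744*z^3 + 41.907012*z^2 + 8.553816*z - 63.044792)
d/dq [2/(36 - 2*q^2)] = 2*q/(q^2 - 18)^2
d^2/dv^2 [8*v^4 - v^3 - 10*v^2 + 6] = 96*v^2 - 6*v - 20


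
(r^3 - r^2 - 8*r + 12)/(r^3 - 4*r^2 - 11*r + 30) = (r - 2)/(r - 5)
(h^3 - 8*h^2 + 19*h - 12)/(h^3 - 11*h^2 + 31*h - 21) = (h - 4)/(h - 7)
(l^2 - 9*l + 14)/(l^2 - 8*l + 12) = (l - 7)/(l - 6)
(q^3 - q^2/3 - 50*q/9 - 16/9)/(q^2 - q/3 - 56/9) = (3*q^2 + 7*q + 2)/(3*q + 7)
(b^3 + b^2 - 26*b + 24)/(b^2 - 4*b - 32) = (-b^3 - b^2 + 26*b - 24)/(-b^2 + 4*b + 32)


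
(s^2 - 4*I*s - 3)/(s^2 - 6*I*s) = (s^2 - 4*I*s - 3)/(s*(s - 6*I))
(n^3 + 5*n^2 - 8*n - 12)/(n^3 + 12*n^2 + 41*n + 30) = (n - 2)/(n + 5)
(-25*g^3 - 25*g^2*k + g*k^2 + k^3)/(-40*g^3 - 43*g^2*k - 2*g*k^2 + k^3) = (5*g - k)/(8*g - k)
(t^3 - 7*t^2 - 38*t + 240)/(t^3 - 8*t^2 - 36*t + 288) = (t - 5)/(t - 6)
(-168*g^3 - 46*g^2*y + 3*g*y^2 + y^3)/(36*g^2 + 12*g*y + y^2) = (-28*g^2 - 3*g*y + y^2)/(6*g + y)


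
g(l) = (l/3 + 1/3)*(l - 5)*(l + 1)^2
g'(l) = (l/3 + 1/3)*(l - 5)*(2*l + 2) + (l/3 + 1/3)*(l + 1)^2 + (l - 5)*(l + 1)^2/3 = 2*(l + 1)^2*(2*l - 7)/3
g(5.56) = 52.70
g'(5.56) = 118.20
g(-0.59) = -0.13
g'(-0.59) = -0.92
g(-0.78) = -0.02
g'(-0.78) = -0.28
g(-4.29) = 110.28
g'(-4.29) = -112.43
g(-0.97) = -0.00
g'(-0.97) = -0.01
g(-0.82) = -0.01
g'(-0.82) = -0.19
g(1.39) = -16.43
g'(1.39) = -16.07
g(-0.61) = -0.11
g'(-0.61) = -0.83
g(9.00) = 1333.33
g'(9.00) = 733.33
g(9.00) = 1333.33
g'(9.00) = 733.33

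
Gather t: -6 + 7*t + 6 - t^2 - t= -t^2 + 6*t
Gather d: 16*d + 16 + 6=16*d + 22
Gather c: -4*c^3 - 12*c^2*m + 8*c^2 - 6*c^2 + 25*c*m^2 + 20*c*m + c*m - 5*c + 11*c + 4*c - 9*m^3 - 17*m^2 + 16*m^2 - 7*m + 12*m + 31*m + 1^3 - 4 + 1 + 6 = -4*c^3 + c^2*(2 - 12*m) + c*(25*m^2 + 21*m + 10) - 9*m^3 - m^2 + 36*m + 4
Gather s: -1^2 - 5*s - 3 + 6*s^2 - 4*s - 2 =6*s^2 - 9*s - 6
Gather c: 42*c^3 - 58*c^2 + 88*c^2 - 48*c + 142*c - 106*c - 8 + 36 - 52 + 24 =42*c^3 + 30*c^2 - 12*c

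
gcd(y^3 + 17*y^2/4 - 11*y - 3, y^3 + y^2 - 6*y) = y - 2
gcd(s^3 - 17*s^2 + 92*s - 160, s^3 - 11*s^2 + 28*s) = s - 4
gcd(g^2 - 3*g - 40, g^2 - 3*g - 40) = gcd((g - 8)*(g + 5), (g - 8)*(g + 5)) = g^2 - 3*g - 40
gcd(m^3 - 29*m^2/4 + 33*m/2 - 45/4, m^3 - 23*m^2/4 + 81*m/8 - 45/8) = m^2 - 17*m/4 + 15/4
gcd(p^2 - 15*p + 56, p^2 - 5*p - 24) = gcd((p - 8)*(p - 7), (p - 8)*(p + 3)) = p - 8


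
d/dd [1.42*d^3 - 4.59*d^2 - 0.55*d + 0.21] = 4.26*d^2 - 9.18*d - 0.55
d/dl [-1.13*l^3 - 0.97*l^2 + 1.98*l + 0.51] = -3.39*l^2 - 1.94*l + 1.98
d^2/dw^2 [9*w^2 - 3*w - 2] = 18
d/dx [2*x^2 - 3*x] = 4*x - 3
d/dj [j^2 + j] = 2*j + 1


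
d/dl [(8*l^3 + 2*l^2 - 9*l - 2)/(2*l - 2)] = (16*l^3 - 22*l^2 - 4*l + 11)/(2*(l^2 - 2*l + 1))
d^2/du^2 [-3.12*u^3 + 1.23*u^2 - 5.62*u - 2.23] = 2.46 - 18.72*u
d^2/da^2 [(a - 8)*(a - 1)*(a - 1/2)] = 6*a - 19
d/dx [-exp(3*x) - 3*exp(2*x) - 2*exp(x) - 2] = (-3*exp(2*x) - 6*exp(x) - 2)*exp(x)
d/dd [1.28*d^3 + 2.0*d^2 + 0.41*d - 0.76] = 3.84*d^2 + 4.0*d + 0.41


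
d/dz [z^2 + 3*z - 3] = 2*z + 3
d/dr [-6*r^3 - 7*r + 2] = -18*r^2 - 7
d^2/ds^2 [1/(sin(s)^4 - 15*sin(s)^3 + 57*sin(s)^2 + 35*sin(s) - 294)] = (-16*sin(s)^6 + 121*sin(s)^5 - 211*sin(s)^4 + 107*sin(s)^3 - 1087*sin(s)^2 - 296*sin(s) + 734)/((sin(s) - 7)^4*(sin(s)^2 - sin(s) - 6)^3)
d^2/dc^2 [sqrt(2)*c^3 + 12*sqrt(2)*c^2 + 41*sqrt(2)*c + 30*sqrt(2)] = 6*sqrt(2)*(c + 4)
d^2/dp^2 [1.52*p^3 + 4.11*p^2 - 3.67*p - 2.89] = 9.12*p + 8.22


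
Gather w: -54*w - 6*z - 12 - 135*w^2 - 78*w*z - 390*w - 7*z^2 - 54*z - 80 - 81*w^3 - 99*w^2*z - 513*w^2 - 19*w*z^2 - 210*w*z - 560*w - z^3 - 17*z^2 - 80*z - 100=-81*w^3 + w^2*(-99*z - 648) + w*(-19*z^2 - 288*z - 1004) - z^3 - 24*z^2 - 140*z - 192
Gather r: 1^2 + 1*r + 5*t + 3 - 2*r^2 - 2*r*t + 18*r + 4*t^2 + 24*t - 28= -2*r^2 + r*(19 - 2*t) + 4*t^2 + 29*t - 24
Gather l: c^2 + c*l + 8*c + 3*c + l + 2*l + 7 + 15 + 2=c^2 + 11*c + l*(c + 3) + 24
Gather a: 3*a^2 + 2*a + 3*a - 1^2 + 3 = 3*a^2 + 5*a + 2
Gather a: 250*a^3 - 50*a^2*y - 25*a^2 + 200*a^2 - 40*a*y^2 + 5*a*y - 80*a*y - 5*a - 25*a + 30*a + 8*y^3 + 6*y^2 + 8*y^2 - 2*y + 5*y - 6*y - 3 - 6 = 250*a^3 + a^2*(175 - 50*y) + a*(-40*y^2 - 75*y) + 8*y^3 + 14*y^2 - 3*y - 9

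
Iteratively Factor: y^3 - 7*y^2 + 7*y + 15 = (y - 3)*(y^2 - 4*y - 5) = (y - 3)*(y + 1)*(y - 5)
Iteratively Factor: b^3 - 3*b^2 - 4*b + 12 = (b - 3)*(b^2 - 4) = (b - 3)*(b + 2)*(b - 2)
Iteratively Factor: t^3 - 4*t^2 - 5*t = (t - 5)*(t^2 + t) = t*(t - 5)*(t + 1)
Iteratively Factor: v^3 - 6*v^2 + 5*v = (v)*(v^2 - 6*v + 5) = v*(v - 1)*(v - 5)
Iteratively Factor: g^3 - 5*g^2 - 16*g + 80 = (g - 5)*(g^2 - 16) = (g - 5)*(g + 4)*(g - 4)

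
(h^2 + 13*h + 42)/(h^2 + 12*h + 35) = (h + 6)/(h + 5)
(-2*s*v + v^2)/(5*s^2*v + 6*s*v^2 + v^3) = (-2*s + v)/(5*s^2 + 6*s*v + v^2)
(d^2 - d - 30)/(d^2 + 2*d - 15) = (d - 6)/(d - 3)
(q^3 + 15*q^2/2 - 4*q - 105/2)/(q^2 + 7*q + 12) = (2*q^2 + 9*q - 35)/(2*(q + 4))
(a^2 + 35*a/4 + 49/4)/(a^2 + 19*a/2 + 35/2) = (4*a + 7)/(2*(2*a + 5))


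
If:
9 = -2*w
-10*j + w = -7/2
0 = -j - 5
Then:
No Solution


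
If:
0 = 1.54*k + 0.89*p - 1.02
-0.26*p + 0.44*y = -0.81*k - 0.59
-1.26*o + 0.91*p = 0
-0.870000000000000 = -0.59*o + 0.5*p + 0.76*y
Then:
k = 0.20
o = 0.58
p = 0.81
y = -1.22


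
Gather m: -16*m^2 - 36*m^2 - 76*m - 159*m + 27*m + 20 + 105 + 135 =-52*m^2 - 208*m + 260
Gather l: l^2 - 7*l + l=l^2 - 6*l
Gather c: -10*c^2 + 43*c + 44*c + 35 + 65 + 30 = -10*c^2 + 87*c + 130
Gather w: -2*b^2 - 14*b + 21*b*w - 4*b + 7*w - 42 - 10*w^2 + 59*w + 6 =-2*b^2 - 18*b - 10*w^2 + w*(21*b + 66) - 36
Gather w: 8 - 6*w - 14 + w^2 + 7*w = w^2 + w - 6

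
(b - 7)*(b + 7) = b^2 - 49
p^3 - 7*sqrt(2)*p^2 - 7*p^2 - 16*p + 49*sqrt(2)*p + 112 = (p - 7)*(p - 8*sqrt(2))*(p + sqrt(2))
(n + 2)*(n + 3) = n^2 + 5*n + 6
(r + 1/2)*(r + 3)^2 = r^3 + 13*r^2/2 + 12*r + 9/2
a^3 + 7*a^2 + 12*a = a*(a + 3)*(a + 4)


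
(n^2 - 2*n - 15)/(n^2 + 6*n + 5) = (n^2 - 2*n - 15)/(n^2 + 6*n + 5)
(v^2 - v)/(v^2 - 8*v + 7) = v/(v - 7)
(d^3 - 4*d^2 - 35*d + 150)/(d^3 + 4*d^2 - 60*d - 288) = (d^2 - 10*d + 25)/(d^2 - 2*d - 48)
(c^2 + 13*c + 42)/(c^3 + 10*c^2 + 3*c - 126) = 1/(c - 3)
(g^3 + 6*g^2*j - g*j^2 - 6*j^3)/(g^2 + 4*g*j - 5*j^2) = (g^2 + 7*g*j + 6*j^2)/(g + 5*j)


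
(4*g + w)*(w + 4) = 4*g*w + 16*g + w^2 + 4*w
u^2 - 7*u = u*(u - 7)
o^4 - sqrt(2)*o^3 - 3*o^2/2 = o^2*(o - 3*sqrt(2)/2)*(o + sqrt(2)/2)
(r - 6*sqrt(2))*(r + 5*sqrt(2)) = r^2 - sqrt(2)*r - 60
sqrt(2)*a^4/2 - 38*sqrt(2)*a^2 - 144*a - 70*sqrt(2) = (a - 7*sqrt(2))*(a + sqrt(2))*(a + 5*sqrt(2))*(sqrt(2)*a/2 + 1)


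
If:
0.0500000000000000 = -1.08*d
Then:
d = -0.05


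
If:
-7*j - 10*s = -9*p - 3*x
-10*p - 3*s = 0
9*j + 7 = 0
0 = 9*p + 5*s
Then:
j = -7/9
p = 0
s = 0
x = -49/27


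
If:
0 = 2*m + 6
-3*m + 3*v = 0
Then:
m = -3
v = -3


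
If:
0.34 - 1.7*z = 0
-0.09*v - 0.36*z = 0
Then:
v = -0.80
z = 0.20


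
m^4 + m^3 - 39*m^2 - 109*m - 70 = (m - 7)*(m + 1)*(m + 2)*(m + 5)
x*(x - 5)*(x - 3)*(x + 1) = x^4 - 7*x^3 + 7*x^2 + 15*x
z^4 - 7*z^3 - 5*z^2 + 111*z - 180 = (z - 5)*(z - 3)^2*(z + 4)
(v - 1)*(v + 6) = v^2 + 5*v - 6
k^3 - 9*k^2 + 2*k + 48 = (k - 8)*(k - 3)*(k + 2)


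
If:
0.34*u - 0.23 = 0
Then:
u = 0.68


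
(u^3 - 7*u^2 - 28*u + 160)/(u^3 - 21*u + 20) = (u - 8)/(u - 1)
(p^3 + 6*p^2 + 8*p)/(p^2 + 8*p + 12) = p*(p + 4)/(p + 6)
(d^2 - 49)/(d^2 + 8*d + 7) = (d - 7)/(d + 1)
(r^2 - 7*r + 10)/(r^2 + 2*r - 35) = (r - 2)/(r + 7)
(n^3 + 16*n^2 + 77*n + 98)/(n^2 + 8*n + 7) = (n^2 + 9*n + 14)/(n + 1)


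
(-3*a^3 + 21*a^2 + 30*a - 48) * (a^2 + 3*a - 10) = -3*a^5 + 12*a^4 + 123*a^3 - 168*a^2 - 444*a + 480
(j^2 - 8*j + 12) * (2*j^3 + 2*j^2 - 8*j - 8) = 2*j^5 - 14*j^4 + 80*j^2 - 32*j - 96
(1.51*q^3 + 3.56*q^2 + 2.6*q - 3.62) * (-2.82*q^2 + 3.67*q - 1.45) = -4.2582*q^5 - 4.4975*q^4 + 3.5437*q^3 + 14.5884*q^2 - 17.0554*q + 5.249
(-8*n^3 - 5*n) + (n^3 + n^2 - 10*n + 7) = -7*n^3 + n^2 - 15*n + 7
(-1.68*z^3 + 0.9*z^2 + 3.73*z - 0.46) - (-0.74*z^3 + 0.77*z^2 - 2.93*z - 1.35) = -0.94*z^3 + 0.13*z^2 + 6.66*z + 0.89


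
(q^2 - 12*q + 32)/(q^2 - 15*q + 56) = (q - 4)/(q - 7)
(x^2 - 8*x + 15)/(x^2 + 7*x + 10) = (x^2 - 8*x + 15)/(x^2 + 7*x + 10)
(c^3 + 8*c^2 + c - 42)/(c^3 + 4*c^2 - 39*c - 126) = (c - 2)/(c - 6)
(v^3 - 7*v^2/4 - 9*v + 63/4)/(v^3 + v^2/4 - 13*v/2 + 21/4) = (v - 3)/(v - 1)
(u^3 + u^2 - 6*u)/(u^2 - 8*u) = (u^2 + u - 6)/(u - 8)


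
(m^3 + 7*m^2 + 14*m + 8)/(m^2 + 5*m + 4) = m + 2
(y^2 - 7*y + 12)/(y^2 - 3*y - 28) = (-y^2 + 7*y - 12)/(-y^2 + 3*y + 28)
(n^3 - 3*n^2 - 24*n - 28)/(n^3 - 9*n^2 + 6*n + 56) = (n + 2)/(n - 4)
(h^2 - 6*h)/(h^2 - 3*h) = (h - 6)/(h - 3)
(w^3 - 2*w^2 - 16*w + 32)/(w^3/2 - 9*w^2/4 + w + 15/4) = 4*(w^3 - 2*w^2 - 16*w + 32)/(2*w^3 - 9*w^2 + 4*w + 15)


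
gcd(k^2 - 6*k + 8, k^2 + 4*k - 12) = k - 2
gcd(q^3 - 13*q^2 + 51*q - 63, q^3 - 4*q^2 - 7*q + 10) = 1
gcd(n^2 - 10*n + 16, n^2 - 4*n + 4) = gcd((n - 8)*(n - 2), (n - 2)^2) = n - 2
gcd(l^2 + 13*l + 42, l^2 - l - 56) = l + 7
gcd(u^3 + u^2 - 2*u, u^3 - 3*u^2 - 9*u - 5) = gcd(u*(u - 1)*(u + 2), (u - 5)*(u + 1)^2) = 1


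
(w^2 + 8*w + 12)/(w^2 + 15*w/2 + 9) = 2*(w + 2)/(2*w + 3)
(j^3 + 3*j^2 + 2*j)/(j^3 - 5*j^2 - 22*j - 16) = j/(j - 8)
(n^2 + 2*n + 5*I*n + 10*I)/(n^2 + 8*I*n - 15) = (n + 2)/(n + 3*I)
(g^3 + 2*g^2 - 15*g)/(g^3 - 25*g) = (g - 3)/(g - 5)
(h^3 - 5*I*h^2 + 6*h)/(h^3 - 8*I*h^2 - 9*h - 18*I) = h/(h - 3*I)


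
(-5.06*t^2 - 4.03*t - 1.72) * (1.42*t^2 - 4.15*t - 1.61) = -7.1852*t^4 + 15.2764*t^3 + 22.4287*t^2 + 13.6263*t + 2.7692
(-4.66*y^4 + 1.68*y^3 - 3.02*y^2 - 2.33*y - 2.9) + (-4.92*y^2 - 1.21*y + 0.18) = -4.66*y^4 + 1.68*y^3 - 7.94*y^2 - 3.54*y - 2.72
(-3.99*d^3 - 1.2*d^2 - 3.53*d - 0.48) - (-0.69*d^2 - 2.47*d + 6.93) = -3.99*d^3 - 0.51*d^2 - 1.06*d - 7.41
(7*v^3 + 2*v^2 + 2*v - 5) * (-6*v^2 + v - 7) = -42*v^5 - 5*v^4 - 59*v^3 + 18*v^2 - 19*v + 35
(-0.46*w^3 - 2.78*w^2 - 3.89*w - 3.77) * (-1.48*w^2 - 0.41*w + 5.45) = 0.6808*w^5 + 4.303*w^4 + 4.39*w^3 - 7.9765*w^2 - 19.6548*w - 20.5465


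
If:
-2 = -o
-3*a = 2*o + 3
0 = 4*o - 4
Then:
No Solution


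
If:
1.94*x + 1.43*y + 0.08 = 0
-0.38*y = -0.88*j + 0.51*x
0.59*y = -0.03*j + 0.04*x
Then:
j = -0.02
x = -0.04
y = -0.00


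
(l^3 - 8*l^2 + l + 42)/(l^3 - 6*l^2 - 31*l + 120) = (l^2 - 5*l - 14)/(l^2 - 3*l - 40)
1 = 1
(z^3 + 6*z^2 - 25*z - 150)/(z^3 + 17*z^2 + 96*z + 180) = (z - 5)/(z + 6)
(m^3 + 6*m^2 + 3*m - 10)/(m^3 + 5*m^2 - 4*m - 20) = (m - 1)/(m - 2)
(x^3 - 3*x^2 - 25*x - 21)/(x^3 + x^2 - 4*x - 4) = (x^2 - 4*x - 21)/(x^2 - 4)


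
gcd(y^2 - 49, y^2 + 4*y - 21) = y + 7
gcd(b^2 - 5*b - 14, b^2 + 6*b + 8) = b + 2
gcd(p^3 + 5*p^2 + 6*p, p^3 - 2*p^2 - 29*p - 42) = p^2 + 5*p + 6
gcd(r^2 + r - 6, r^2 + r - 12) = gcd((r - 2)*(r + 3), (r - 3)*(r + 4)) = 1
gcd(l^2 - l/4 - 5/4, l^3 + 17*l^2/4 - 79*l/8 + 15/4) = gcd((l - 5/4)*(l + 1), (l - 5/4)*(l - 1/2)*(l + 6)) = l - 5/4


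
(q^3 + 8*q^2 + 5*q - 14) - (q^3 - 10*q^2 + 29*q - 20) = 18*q^2 - 24*q + 6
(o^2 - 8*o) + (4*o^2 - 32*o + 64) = 5*o^2 - 40*o + 64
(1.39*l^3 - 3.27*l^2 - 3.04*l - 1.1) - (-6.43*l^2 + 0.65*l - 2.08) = 1.39*l^3 + 3.16*l^2 - 3.69*l + 0.98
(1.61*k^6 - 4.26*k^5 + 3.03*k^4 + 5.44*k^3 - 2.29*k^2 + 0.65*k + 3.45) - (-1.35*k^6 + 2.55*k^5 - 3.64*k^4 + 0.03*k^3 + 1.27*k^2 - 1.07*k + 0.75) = 2.96*k^6 - 6.81*k^5 + 6.67*k^4 + 5.41*k^3 - 3.56*k^2 + 1.72*k + 2.7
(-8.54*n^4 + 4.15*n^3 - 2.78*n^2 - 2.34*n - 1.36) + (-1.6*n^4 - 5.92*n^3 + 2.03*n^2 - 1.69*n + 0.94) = -10.14*n^4 - 1.77*n^3 - 0.75*n^2 - 4.03*n - 0.42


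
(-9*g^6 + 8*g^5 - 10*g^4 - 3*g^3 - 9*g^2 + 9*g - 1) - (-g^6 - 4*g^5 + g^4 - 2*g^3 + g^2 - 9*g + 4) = -8*g^6 + 12*g^5 - 11*g^4 - g^3 - 10*g^2 + 18*g - 5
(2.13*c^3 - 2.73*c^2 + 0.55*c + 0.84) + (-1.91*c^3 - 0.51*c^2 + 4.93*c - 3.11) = 0.22*c^3 - 3.24*c^2 + 5.48*c - 2.27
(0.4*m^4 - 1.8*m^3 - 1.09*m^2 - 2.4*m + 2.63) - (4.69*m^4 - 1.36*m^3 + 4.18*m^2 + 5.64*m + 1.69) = -4.29*m^4 - 0.44*m^3 - 5.27*m^2 - 8.04*m + 0.94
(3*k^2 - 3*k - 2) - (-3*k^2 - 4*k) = 6*k^2 + k - 2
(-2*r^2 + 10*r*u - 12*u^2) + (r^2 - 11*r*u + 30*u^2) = -r^2 - r*u + 18*u^2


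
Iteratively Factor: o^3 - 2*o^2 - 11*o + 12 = (o + 3)*(o^2 - 5*o + 4) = (o - 1)*(o + 3)*(o - 4)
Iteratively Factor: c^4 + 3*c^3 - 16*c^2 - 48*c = (c)*(c^3 + 3*c^2 - 16*c - 48) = c*(c + 4)*(c^2 - c - 12) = c*(c + 3)*(c + 4)*(c - 4)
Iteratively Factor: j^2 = (j)*(j)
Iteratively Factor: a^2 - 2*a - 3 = (a - 3)*(a + 1)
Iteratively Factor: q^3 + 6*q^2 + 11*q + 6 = (q + 2)*(q^2 + 4*q + 3) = (q + 2)*(q + 3)*(q + 1)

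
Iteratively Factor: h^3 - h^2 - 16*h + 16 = (h + 4)*(h^2 - 5*h + 4) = (h - 1)*(h + 4)*(h - 4)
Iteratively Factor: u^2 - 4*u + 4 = (u - 2)*(u - 2)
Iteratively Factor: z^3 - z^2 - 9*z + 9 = (z - 1)*(z^2 - 9) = (z - 3)*(z - 1)*(z + 3)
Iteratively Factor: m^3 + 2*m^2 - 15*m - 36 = (m + 3)*(m^2 - m - 12) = (m - 4)*(m + 3)*(m + 3)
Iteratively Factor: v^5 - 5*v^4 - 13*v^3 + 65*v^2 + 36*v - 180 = (v + 2)*(v^4 - 7*v^3 + v^2 + 63*v - 90) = (v + 2)*(v + 3)*(v^3 - 10*v^2 + 31*v - 30) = (v - 5)*(v + 2)*(v + 3)*(v^2 - 5*v + 6) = (v - 5)*(v - 3)*(v + 2)*(v + 3)*(v - 2)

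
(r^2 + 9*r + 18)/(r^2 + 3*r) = (r + 6)/r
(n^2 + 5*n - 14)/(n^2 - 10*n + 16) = (n + 7)/(n - 8)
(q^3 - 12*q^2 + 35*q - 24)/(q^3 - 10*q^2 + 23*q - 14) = (q^2 - 11*q + 24)/(q^2 - 9*q + 14)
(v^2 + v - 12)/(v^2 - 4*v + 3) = (v + 4)/(v - 1)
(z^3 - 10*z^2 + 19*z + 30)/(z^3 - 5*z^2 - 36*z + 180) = (z + 1)/(z + 6)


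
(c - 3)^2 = c^2 - 6*c + 9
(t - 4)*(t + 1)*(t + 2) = t^3 - t^2 - 10*t - 8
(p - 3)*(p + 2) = p^2 - p - 6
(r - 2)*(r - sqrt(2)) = r^2 - 2*r - sqrt(2)*r + 2*sqrt(2)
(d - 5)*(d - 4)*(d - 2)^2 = d^4 - 13*d^3 + 60*d^2 - 116*d + 80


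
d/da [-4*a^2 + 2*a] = 2 - 8*a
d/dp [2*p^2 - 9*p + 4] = 4*p - 9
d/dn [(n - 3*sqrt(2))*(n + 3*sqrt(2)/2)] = 2*n - 3*sqrt(2)/2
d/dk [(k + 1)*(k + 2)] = 2*k + 3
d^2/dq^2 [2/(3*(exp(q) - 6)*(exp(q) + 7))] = 2*(4*exp(3*q) + 3*exp(2*q) + 169*exp(q) + 42)*exp(q)/(3*(exp(6*q) + 3*exp(5*q) - 123*exp(4*q) - 251*exp(3*q) + 5166*exp(2*q) + 5292*exp(q) - 74088))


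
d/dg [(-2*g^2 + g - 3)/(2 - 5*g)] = (10*g^2 - 8*g - 13)/(25*g^2 - 20*g + 4)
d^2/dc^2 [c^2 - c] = 2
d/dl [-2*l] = -2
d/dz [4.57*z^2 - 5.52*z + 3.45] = 9.14*z - 5.52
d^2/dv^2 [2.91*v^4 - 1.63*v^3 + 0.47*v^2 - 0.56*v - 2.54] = 34.92*v^2 - 9.78*v + 0.94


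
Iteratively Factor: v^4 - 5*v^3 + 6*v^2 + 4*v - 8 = (v - 2)*(v^3 - 3*v^2 + 4) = (v - 2)^2*(v^2 - v - 2) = (v - 2)^3*(v + 1)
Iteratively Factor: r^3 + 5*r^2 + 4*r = (r + 1)*(r^2 + 4*r) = r*(r + 1)*(r + 4)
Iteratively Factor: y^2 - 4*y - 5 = (y - 5)*(y + 1)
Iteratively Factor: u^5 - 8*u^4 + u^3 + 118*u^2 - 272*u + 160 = (u - 5)*(u^4 - 3*u^3 - 14*u^2 + 48*u - 32) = (u - 5)*(u - 4)*(u^3 + u^2 - 10*u + 8) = (u - 5)*(u - 4)*(u - 1)*(u^2 + 2*u - 8) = (u - 5)*(u - 4)*(u - 2)*(u - 1)*(u + 4)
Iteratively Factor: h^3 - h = (h - 1)*(h^2 + h) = (h - 1)*(h + 1)*(h)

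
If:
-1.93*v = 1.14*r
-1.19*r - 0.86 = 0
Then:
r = -0.72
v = 0.43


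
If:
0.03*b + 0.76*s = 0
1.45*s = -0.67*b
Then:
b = 0.00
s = 0.00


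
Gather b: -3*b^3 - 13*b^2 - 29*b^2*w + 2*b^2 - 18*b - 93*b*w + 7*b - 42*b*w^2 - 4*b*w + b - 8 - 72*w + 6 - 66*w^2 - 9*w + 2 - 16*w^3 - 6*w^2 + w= -3*b^3 + b^2*(-29*w - 11) + b*(-42*w^2 - 97*w - 10) - 16*w^3 - 72*w^2 - 80*w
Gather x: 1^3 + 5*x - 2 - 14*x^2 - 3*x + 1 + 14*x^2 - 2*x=0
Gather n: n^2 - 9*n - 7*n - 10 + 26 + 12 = n^2 - 16*n + 28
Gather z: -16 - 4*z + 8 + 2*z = -2*z - 8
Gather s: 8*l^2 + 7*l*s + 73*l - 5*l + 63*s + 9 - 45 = 8*l^2 + 68*l + s*(7*l + 63) - 36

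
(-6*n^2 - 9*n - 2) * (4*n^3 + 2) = -24*n^5 - 36*n^4 - 8*n^3 - 12*n^2 - 18*n - 4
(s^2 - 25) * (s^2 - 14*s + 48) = s^4 - 14*s^3 + 23*s^2 + 350*s - 1200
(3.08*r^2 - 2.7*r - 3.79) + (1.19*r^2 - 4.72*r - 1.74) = 4.27*r^2 - 7.42*r - 5.53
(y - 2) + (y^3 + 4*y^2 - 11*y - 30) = y^3 + 4*y^2 - 10*y - 32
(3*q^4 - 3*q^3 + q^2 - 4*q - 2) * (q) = 3*q^5 - 3*q^4 + q^3 - 4*q^2 - 2*q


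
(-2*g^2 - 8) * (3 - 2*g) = 4*g^3 - 6*g^2 + 16*g - 24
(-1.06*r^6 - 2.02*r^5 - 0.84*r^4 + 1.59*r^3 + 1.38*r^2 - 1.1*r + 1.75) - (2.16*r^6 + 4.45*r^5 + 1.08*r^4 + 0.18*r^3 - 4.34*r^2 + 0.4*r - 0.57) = -3.22*r^6 - 6.47*r^5 - 1.92*r^4 + 1.41*r^3 + 5.72*r^2 - 1.5*r + 2.32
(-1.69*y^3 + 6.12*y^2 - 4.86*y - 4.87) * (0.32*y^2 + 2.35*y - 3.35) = -0.5408*y^5 - 2.0131*y^4 + 18.4883*y^3 - 33.4814*y^2 + 4.8365*y + 16.3145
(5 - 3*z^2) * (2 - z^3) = 3*z^5 - 5*z^3 - 6*z^2 + 10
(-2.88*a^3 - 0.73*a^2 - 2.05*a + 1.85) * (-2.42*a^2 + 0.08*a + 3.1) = 6.9696*a^5 + 1.5362*a^4 - 4.0254*a^3 - 6.904*a^2 - 6.207*a + 5.735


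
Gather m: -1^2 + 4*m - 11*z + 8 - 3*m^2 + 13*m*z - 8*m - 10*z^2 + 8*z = -3*m^2 + m*(13*z - 4) - 10*z^2 - 3*z + 7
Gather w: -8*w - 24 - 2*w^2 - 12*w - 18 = -2*w^2 - 20*w - 42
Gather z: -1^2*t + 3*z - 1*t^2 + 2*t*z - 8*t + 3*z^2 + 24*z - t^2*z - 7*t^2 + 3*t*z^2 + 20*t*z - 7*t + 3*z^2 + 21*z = -8*t^2 - 16*t + z^2*(3*t + 6) + z*(-t^2 + 22*t + 48)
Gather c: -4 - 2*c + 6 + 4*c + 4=2*c + 6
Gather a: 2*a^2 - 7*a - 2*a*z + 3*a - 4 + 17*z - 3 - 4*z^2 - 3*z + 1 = 2*a^2 + a*(-2*z - 4) - 4*z^2 + 14*z - 6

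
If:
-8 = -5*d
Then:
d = 8/5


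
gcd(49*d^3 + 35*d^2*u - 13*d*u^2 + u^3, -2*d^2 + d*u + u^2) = 1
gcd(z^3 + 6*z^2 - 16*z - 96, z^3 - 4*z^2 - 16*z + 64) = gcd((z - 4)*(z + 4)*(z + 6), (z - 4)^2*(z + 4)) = z^2 - 16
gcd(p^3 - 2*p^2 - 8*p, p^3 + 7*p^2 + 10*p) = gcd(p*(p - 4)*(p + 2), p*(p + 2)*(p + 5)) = p^2 + 2*p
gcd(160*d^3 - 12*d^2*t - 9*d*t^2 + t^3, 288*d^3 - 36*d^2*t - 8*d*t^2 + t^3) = -8*d + t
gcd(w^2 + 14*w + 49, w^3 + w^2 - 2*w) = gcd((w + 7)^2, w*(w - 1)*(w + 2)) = 1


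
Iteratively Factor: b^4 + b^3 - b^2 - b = (b + 1)*(b^3 - b) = (b + 1)^2*(b^2 - b) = (b - 1)*(b + 1)^2*(b)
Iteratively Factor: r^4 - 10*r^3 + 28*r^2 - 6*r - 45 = (r + 1)*(r^3 - 11*r^2 + 39*r - 45) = (r - 3)*(r + 1)*(r^2 - 8*r + 15) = (r - 5)*(r - 3)*(r + 1)*(r - 3)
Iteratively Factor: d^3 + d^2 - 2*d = (d)*(d^2 + d - 2) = d*(d + 2)*(d - 1)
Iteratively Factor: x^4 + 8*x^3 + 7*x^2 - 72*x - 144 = (x - 3)*(x^3 + 11*x^2 + 40*x + 48) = (x - 3)*(x + 4)*(x^2 + 7*x + 12) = (x - 3)*(x + 3)*(x + 4)*(x + 4)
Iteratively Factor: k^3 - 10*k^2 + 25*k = (k)*(k^2 - 10*k + 25) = k*(k - 5)*(k - 5)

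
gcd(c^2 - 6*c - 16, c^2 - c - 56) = c - 8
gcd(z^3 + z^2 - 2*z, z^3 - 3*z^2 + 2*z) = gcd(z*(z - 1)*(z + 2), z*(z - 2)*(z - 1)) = z^2 - z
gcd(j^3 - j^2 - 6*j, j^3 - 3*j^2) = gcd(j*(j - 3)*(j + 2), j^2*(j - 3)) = j^2 - 3*j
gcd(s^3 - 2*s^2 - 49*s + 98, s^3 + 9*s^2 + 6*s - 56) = s^2 + 5*s - 14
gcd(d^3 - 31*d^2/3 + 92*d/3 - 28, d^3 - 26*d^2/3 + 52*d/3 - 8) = d^2 - 8*d + 12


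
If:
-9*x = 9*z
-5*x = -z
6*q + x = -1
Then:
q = -1/6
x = 0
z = 0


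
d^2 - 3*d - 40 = (d - 8)*(d + 5)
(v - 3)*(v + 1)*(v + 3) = v^3 + v^2 - 9*v - 9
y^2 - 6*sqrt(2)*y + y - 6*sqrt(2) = (y + 1)*(y - 6*sqrt(2))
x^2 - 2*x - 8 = (x - 4)*(x + 2)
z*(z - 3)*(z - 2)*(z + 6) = z^4 + z^3 - 24*z^2 + 36*z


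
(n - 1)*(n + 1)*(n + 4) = n^3 + 4*n^2 - n - 4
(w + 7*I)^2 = w^2 + 14*I*w - 49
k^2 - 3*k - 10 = (k - 5)*(k + 2)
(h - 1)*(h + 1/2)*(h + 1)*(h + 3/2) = h^4 + 2*h^3 - h^2/4 - 2*h - 3/4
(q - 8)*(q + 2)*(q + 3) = q^3 - 3*q^2 - 34*q - 48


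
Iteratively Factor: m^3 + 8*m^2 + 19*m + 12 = (m + 1)*(m^2 + 7*m + 12) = (m + 1)*(m + 3)*(m + 4)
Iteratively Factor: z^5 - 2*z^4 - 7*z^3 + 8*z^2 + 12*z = (z - 3)*(z^4 + z^3 - 4*z^2 - 4*z) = (z - 3)*(z + 1)*(z^3 - 4*z) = (z - 3)*(z + 1)*(z + 2)*(z^2 - 2*z) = z*(z - 3)*(z + 1)*(z + 2)*(z - 2)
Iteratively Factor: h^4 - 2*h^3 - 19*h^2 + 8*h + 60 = (h + 2)*(h^3 - 4*h^2 - 11*h + 30) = (h - 5)*(h + 2)*(h^2 + h - 6) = (h - 5)*(h - 2)*(h + 2)*(h + 3)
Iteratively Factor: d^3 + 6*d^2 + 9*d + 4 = (d + 1)*(d^2 + 5*d + 4) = (d + 1)^2*(d + 4)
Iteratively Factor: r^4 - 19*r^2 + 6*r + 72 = (r - 3)*(r^3 + 3*r^2 - 10*r - 24) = (r - 3)^2*(r^2 + 6*r + 8) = (r - 3)^2*(r + 2)*(r + 4)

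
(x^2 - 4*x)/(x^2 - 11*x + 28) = x/(x - 7)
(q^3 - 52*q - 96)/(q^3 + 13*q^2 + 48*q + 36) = (q^2 - 6*q - 16)/(q^2 + 7*q + 6)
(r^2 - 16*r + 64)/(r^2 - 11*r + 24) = (r - 8)/(r - 3)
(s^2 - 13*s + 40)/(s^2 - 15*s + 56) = (s - 5)/(s - 7)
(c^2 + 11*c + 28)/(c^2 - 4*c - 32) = (c + 7)/(c - 8)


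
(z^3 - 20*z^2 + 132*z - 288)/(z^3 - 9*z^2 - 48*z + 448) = (z^2 - 12*z + 36)/(z^2 - z - 56)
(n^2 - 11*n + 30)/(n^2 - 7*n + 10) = (n - 6)/(n - 2)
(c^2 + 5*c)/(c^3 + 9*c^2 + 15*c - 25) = c/(c^2 + 4*c - 5)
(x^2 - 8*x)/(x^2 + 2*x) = (x - 8)/(x + 2)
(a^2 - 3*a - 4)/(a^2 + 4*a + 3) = (a - 4)/(a + 3)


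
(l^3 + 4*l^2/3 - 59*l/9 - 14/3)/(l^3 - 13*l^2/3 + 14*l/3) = (l^2 + 11*l/3 + 2)/(l*(l - 2))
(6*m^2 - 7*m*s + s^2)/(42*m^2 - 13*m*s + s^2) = (-m + s)/(-7*m + s)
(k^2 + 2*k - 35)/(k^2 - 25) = (k + 7)/(k + 5)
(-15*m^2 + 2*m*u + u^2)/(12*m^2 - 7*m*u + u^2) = (5*m + u)/(-4*m + u)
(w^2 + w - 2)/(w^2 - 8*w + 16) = (w^2 + w - 2)/(w^2 - 8*w + 16)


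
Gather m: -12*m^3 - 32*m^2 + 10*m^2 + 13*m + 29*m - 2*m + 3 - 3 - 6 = -12*m^3 - 22*m^2 + 40*m - 6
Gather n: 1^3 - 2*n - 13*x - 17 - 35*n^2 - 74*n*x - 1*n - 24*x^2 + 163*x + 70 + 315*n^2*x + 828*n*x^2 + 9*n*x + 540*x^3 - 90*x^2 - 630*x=n^2*(315*x - 35) + n*(828*x^2 - 65*x - 3) + 540*x^3 - 114*x^2 - 480*x + 54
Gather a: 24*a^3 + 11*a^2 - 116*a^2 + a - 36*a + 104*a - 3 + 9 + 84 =24*a^3 - 105*a^2 + 69*a + 90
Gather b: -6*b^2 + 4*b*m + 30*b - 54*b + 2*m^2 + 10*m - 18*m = -6*b^2 + b*(4*m - 24) + 2*m^2 - 8*m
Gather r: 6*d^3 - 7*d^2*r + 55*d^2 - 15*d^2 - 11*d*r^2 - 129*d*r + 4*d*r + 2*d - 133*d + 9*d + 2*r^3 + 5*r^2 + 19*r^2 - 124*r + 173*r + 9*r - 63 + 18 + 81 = 6*d^3 + 40*d^2 - 122*d + 2*r^3 + r^2*(24 - 11*d) + r*(-7*d^2 - 125*d + 58) + 36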